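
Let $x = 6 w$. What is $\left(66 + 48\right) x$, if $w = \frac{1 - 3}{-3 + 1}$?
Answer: $684$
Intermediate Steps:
$w = 1$ ($w = - \frac{2}{-2} = \left(-2\right) \left(- \frac{1}{2}\right) = 1$)
$x = 6$ ($x = 6 \cdot 1 = 6$)
$\left(66 + 48\right) x = \left(66 + 48\right) 6 = 114 \cdot 6 = 684$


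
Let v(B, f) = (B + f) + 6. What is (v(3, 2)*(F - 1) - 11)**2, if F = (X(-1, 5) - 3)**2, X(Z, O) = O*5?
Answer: 28111204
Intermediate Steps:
X(Z, O) = 5*O
F = 484 (F = (5*5 - 3)**2 = (25 - 3)**2 = 22**2 = 484)
v(B, f) = 6 + B + f
(v(3, 2)*(F - 1) - 11)**2 = ((6 + 3 + 2)*(484 - 1) - 11)**2 = (11*483 - 11)**2 = (5313 - 11)**2 = 5302**2 = 28111204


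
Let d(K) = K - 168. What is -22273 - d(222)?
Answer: -22327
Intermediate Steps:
d(K) = -168 + K
-22273 - d(222) = -22273 - (-168 + 222) = -22273 - 1*54 = -22273 - 54 = -22327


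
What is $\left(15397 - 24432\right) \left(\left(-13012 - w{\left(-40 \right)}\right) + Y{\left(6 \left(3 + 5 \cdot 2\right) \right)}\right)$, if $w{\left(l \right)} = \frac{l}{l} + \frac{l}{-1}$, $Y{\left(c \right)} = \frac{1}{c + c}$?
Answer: $\frac{1415205565}{12} \approx 1.1793 \cdot 10^{8}$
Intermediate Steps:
$Y{\left(c \right)} = \frac{1}{2 c}$
$w{\left(l \right)} = 1 - l$ ($w{\left(l \right)} = 1 + l \left(-1\right) = 1 - l$)
$\left(15397 - 24432\right) \left(\left(-13012 - w{\left(-40 \right)}\right) + Y{\left(6 \left(3 + 5 \cdot 2\right) \right)}\right) = \left(15397 - 24432\right) \left(\left(-13012 - \left(1 - -40\right)\right) + \frac{1}{2 \cdot 6 \left(3 + 5 \cdot 2\right)}\right) = - 9035 \left(\left(-13012 - \left(1 + 40\right)\right) + \frac{1}{2 \cdot 6 \left(3 + 10\right)}\right) = - 9035 \left(\left(-13012 - 41\right) + \frac{1}{2 \cdot 6 \cdot 13}\right) = - 9035 \left(\left(-13012 - 41\right) + \frac{1}{2 \cdot 78}\right) = - 9035 \left(-13053 + \frac{1}{2} \cdot \frac{1}{78}\right) = - 9035 \left(-13053 + \frac{1}{156}\right) = \left(-9035\right) \left(- \frac{2036267}{156}\right) = \frac{1415205565}{12}$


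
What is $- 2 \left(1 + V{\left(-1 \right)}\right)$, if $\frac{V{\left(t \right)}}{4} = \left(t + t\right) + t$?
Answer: $22$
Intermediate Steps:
$V{\left(t \right)} = 12 t$ ($V{\left(t \right)} = 4 \left(\left(t + t\right) + t\right) = 4 \left(2 t + t\right) = 4 \cdot 3 t = 12 t$)
$- 2 \left(1 + V{\left(-1 \right)}\right) = - 2 \left(1 + 12 \left(-1\right)\right) = - 2 \left(1 - 12\right) = \left(-2\right) \left(-11\right) = 22$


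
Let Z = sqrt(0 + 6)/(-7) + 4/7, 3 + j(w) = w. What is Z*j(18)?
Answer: 60/7 - 15*sqrt(6)/7 ≈ 3.3225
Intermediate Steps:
j(w) = -3 + w
Z = 4/7 - sqrt(6)/7 (Z = sqrt(6)*(-1/7) + 4*(1/7) = -sqrt(6)/7 + 4/7 = 4/7 - sqrt(6)/7 ≈ 0.22150)
Z*j(18) = (4/7 - sqrt(6)/7)*(-3 + 18) = (4/7 - sqrt(6)/7)*15 = 60/7 - 15*sqrt(6)/7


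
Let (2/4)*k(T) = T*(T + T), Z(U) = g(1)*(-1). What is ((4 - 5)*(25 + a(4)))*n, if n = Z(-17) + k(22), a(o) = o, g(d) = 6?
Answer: -55970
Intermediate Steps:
Z(U) = -6 (Z(U) = 6*(-1) = -6)
k(T) = 4*T² (k(T) = 2*(T*(T + T)) = 2*(T*(2*T)) = 2*(2*T²) = 4*T²)
n = 1930 (n = -6 + 4*22² = -6 + 4*484 = -6 + 1936 = 1930)
((4 - 5)*(25 + a(4)))*n = ((4 - 5)*(25 + 4))*1930 = -1*29*1930 = -29*1930 = -55970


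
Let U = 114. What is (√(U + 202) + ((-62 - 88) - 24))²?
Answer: 30592 - 696*√79 ≈ 24406.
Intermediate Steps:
(√(U + 202) + ((-62 - 88) - 24))² = (√(114 + 202) + ((-62 - 88) - 24))² = (√316 + (-150 - 24))² = (2*√79 - 174)² = (-174 + 2*√79)²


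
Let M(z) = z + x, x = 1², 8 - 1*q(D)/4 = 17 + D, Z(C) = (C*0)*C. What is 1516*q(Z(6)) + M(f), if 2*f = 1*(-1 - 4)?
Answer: -109155/2 ≈ -54578.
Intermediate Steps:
Z(C) = 0 (Z(C) = 0*C = 0)
q(D) = -36 - 4*D (q(D) = 32 - 4*(17 + D) = 32 + (-68 - 4*D) = -36 - 4*D)
f = -5/2 (f = (1*(-1 - 4))/2 = (1*(-5))/2 = (½)*(-5) = -5/2 ≈ -2.5000)
x = 1
M(z) = 1 + z (M(z) = z + 1 = 1 + z)
1516*q(Z(6)) + M(f) = 1516*(-36 - 4*0) + (1 - 5/2) = 1516*(-36 + 0) - 3/2 = 1516*(-36) - 3/2 = -54576 - 3/2 = -109155/2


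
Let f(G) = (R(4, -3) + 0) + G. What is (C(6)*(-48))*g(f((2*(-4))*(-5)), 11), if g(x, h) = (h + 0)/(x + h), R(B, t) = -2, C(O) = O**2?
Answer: -19008/49 ≈ -387.92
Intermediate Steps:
f(G) = -2 + G (f(G) = (-2 + 0) + G = -2 + G)
g(x, h) = h/(h + x)
(C(6)*(-48))*g(f((2*(-4))*(-5)), 11) = (6**2*(-48))*(11/(11 + (-2 + (2*(-4))*(-5)))) = (36*(-48))*(11/(11 + (-2 - 8*(-5)))) = -19008/(11 + (-2 + 40)) = -19008/(11 + 38) = -19008/49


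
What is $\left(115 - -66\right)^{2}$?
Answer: $32761$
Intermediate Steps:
$\left(115 - -66\right)^{2} = \left(115 + 66\right)^{2} = 181^{2} = 32761$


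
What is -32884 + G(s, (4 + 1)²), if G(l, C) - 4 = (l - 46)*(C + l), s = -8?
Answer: -33798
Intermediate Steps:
G(l, C) = 4 + (-46 + l)*(C + l) (G(l, C) = 4 + (l - 46)*(C + l) = 4 + (-46 + l)*(C + l))
-32884 + G(s, (4 + 1)²) = -32884 + (4 + (-8)² - 46*(4 + 1)² - 46*(-8) + (4 + 1)²*(-8)) = -32884 + (4 + 64 - 46*5² + 368 + 5²*(-8)) = -32884 + (4 + 64 - 46*25 + 368 + 25*(-8)) = -32884 + (4 + 64 - 1150 + 368 - 200) = -32884 - 914 = -33798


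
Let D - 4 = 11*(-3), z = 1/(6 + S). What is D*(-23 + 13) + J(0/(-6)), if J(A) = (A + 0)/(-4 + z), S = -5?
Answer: 290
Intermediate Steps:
z = 1 (z = 1/(6 - 5) = 1/1 = 1)
D = -29 (D = 4 + 11*(-3) = 4 - 33 = -29)
J(A) = -A/3 (J(A) = (A + 0)/(-4 + 1) = A/(-3) = A*(-1/3) = -A/3)
D*(-23 + 13) + J(0/(-6)) = -29*(-23 + 13) - 0/(-6) = -29*(-10) - 0*(-1)/6 = 290 - 1/3*0 = 290 + 0 = 290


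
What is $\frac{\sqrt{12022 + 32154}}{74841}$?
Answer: $\frac{4 \sqrt{2761}}{74841} \approx 0.0028084$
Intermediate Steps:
$\frac{\sqrt{12022 + 32154}}{74841} = \sqrt{44176} \cdot \frac{1}{74841} = 4 \sqrt{2761} \cdot \frac{1}{74841} = \frac{4 \sqrt{2761}}{74841}$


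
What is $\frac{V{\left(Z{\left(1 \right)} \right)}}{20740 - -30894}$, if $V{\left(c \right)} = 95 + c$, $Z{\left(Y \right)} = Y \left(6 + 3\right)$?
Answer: $\frac{52}{25817} \approx 0.0020142$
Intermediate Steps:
$Z{\left(Y \right)} = 9 Y$ ($Z{\left(Y \right)} = Y 9 = 9 Y$)
$\frac{V{\left(Z{\left(1 \right)} \right)}}{20740 - -30894} = \frac{95 + 9 \cdot 1}{20740 - -30894} = \frac{95 + 9}{20740 + 30894} = \frac{104}{51634} = 104 \cdot \frac{1}{51634} = \frac{52}{25817}$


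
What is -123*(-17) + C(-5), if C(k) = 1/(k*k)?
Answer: 52276/25 ≈ 2091.0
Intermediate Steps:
C(k) = k⁻²
-123*(-17) + C(-5) = -123*(-17) + (-5)⁻² = 2091 + 1/25 = 52276/25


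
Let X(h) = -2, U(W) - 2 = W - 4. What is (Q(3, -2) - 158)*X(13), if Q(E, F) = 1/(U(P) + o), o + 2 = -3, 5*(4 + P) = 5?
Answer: 1581/5 ≈ 316.20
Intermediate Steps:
P = -3 (P = -4 + (⅕)*5 = -4 + 1 = -3)
o = -5 (o = -2 - 3 = -5)
U(W) = -2 + W (U(W) = 2 + (W - 4) = 2 + (-4 + W) = -2 + W)
Q(E, F) = -⅒ (Q(E, F) = 1/((-2 - 3) - 5) = 1/(-5 - 5) = 1/(-10) = -⅒)
(Q(3, -2) - 158)*X(13) = (-⅒ - 158)*(-2) = -1581/10*(-2) = 1581/5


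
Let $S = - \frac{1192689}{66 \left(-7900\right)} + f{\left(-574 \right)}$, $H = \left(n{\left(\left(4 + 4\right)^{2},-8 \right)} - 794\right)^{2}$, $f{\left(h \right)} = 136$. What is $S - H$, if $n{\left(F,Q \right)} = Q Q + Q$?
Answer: $- \frac{94635092837}{173800} \approx -5.4451 \cdot 10^{5}$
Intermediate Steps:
$n{\left(F,Q \right)} = Q + Q^{2}$ ($n{\left(F,Q \right)} = Q^{2} + Q = Q + Q^{2}$)
$H = 544644$ ($H = \left(- 8 \left(1 - 8\right) - 794\right)^{2} = \left(\left(-8\right) \left(-7\right) - 794\right)^{2} = \left(56 - 794\right)^{2} = \left(-738\right)^{2} = 544644$)
$S = \frac{24034363}{173800}$ ($S = - \frac{1192689}{66 \left(-7900\right)} + 136 = - \frac{1192689}{-521400} + 136 = \left(-1192689\right) \left(- \frac{1}{521400}\right) + 136 = \frac{397563}{173800} + 136 = \frac{24034363}{173800} \approx 138.29$)
$S - H = \frac{24034363}{173800} - 544644 = - \frac{94635092837}{173800}$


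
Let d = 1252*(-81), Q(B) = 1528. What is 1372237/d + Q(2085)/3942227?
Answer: -5409514794263/399789124524 ≈ -13.531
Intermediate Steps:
d = -101412
1372237/d + Q(2085)/3942227 = 1372237/(-101412) + 1528/3942227 = 1372237*(-1/101412) + 1528*(1/3942227) = -1372237/101412 + 1528/3942227 = -5409514794263/399789124524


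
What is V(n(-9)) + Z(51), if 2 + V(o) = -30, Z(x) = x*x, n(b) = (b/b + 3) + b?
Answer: 2569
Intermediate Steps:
n(b) = 4 + b (n(b) = (1 + 3) + b = 4 + b)
Z(x) = x²
V(o) = -32 (V(o) = -2 - 30 = -32)
V(n(-9)) + Z(51) = -32 + 51² = -32 + 2601 = 2569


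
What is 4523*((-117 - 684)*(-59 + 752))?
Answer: -2510685639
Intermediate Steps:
4523*((-117 - 684)*(-59 + 752)) = 4523*(-801*693) = 4523*(-555093) = -2510685639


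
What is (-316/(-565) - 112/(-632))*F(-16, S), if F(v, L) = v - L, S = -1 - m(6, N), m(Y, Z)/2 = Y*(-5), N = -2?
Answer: -493110/8927 ≈ -55.238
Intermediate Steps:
m(Y, Z) = -10*Y (m(Y, Z) = 2*(Y*(-5)) = 2*(-5*Y) = -10*Y)
S = 59 (S = -1 - (-10)*6 = -1 - 1*(-60) = -1 + 60 = 59)
(-316/(-565) - 112/(-632))*F(-16, S) = (-316/(-565) - 112/(-632))*(-16 - 1*59) = (-316*(-1/565) - 112*(-1/632))*(-16 - 59) = (316/565 + 14/79)*(-75) = (32874/44635)*(-75) = -493110/8927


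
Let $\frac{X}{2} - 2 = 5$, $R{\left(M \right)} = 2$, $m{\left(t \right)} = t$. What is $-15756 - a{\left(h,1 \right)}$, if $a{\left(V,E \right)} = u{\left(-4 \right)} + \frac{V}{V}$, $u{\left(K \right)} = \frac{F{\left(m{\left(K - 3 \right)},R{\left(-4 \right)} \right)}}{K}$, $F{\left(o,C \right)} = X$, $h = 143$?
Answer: $- \frac{31507}{2} \approx -15754.0$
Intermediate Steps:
$X = 14$ ($X = 4 + 2 \cdot 5 = 4 + 10 = 14$)
$F{\left(o,C \right)} = 14$
$u{\left(K \right)} = \frac{14}{K}$
$a{\left(V,E \right)} = - \frac{5}{2}$ ($a{\left(V,E \right)} = \frac{14}{-4} + \frac{V}{V} = 14 \left(- \frac{1}{4}\right) + 1 = - \frac{7}{2} + 1 = - \frac{5}{2}$)
$-15756 - a{\left(h,1 \right)} = -15756 - - \frac{5}{2} = -15756 + \frac{5}{2} = - \frac{31507}{2}$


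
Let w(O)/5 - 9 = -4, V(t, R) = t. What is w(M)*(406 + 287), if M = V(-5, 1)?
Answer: 17325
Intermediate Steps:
M = -5
w(O) = 25 (w(O) = 45 + 5*(-4) = 45 - 20 = 25)
w(M)*(406 + 287) = 25*(406 + 287) = 25*693 = 17325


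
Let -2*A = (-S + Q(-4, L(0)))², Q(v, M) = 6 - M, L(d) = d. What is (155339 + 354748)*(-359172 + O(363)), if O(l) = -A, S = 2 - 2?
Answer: -183199786398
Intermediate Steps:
S = 0
A = -18 (A = -(-1*0 + (6 - 1*0))²/2 = -(0 + (6 + 0))²/2 = -(0 + 6)²/2 = -½*6² = -½*36 = -18)
O(l) = 18 (O(l) = -1*(-18) = 18)
(155339 + 354748)*(-359172 + O(363)) = (155339 + 354748)*(-359172 + 18) = 510087*(-359154) = -183199786398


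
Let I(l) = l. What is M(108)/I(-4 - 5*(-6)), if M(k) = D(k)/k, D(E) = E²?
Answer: 54/13 ≈ 4.1538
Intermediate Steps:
M(k) = k (M(k) = k²/k = k)
M(108)/I(-4 - 5*(-6)) = 108/(-4 - 5*(-6)) = 108/(-4 + 30) = 108/26 = 108*(1/26) = 54/13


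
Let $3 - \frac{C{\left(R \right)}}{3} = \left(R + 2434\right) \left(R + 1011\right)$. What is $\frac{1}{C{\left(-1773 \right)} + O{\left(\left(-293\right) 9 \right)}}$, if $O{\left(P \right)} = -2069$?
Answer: $\frac{1}{1508986} \approx 6.627 \cdot 10^{-7}$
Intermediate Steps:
$C{\left(R \right)} = 9 - 3 \left(1011 + R\right) \left(2434 + R\right)$ ($C{\left(R \right)} = 9 - 3 \left(R + 2434\right) \left(R + 1011\right) = 9 - 3 \left(2434 + R\right) \left(1011 + R\right) = 9 - 3 \left(1011 + R\right) \left(2434 + R\right)$)
$\frac{1}{C{\left(-1773 \right)} + O{\left(\left(-293\right) 9 \right)}} = \frac{1}{\left(-7382313 - -18323955 - 3 \left(-1773\right)^{2}\right) - 2069} = \frac{1}{\left(-7382313 + 18323955 - 9430587\right) - 2069} = \frac{1}{1511055 - 2069} = \frac{1}{1508986}$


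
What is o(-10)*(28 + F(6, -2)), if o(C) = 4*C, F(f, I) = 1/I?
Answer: -1100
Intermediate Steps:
o(-10)*(28 + F(6, -2)) = (4*(-10))*(28 + 1/(-2)) = -40*(28 - ½) = -40*55/2 = -1100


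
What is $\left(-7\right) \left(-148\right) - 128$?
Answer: $908$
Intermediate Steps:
$\left(-7\right) \left(-148\right) - 128 = 1036 - 128 = 908$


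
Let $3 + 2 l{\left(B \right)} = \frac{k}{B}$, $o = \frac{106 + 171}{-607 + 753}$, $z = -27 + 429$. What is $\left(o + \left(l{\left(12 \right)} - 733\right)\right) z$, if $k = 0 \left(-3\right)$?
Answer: $- \frac{21498960}{73} \approx -2.9451 \cdot 10^{5}$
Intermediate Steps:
$z = 402$
$k = 0$
$o = \frac{277}{146} \approx 1.8973$
$l{\left(B \right)} = - \frac{3}{2}$ ($l{\left(B \right)} = - \frac{3}{2} + \frac{0 \frac{1}{B}}{2} = - \frac{3}{2} + \frac{1}{2} \cdot 0 = - \frac{3}{2} + 0 = - \frac{3}{2}$)
$\left(o + \left(l{\left(12 \right)} - 733\right)\right) z = \left(\frac{277}{146} - \frac{1469}{2}\right) 402 = \left(- \frac{53480}{73}\right) 402 = - \frac{21498960}{73}$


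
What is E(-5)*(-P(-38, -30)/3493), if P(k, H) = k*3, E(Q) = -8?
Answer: -912/3493 ≈ -0.26109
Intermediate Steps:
P(k, H) = 3*k
E(-5)*(-P(-38, -30)/3493) = -(-8)*(3*(-38))/3493 = -(-8)*(-114*1/3493) = -(-8)*(-114)/3493 = -8*114/3493 = -912/3493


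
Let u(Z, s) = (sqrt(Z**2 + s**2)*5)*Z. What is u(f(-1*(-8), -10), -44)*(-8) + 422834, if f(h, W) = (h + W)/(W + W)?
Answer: 422834 - 2*sqrt(193601)/5 ≈ 4.2266e+5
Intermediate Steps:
f(h, W) = (W + h)/(2*W) (f(h, W) = (W + h)/((2*W)) = (W + h)*(1/(2*W)) = (W + h)/(2*W))
u(Z, s) = 5*Z*sqrt(Z**2 + s**2) (u(Z, s) = (5*sqrt(Z**2 + s**2))*Z = 5*Z*sqrt(Z**2 + s**2))
u(f(-1*(-8), -10), -44)*(-8) + 422834 = (5*((1/2)*(-10 - 1*(-8))/(-10))*sqrt(((1/2)*(-10 - 1*(-8))/(-10))**2 + (-44)**2))*(-8) + 422834 = (5*((1/2)*(-1/10)*(-10 + 8))*sqrt(((1/2)*(-1/10)*(-10 + 8))**2 + 1936))*(-8) + 422834 = (5*((1/2)*(-1/10)*(-2))*sqrt(((1/2)*(-1/10)*(-2))**2 + 1936))*(-8) + 422834 = (5*(1/10)*sqrt((1/10)**2 + 1936))*(-8) + 422834 = (5*(1/10)*sqrt(1/100 + 1936))*(-8) + 422834 = (5*(1/10)*sqrt(193601/100))*(-8) + 422834 = (5*(1/10)*(sqrt(193601)/10))*(-8) + 422834 = (sqrt(193601)/20)*(-8) + 422834 = -2*sqrt(193601)/5 + 422834 = 422834 - 2*sqrt(193601)/5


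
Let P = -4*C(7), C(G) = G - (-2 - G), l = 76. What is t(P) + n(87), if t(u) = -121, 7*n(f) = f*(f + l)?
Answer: 13334/7 ≈ 1904.9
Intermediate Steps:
C(G) = 2 + 2*G (C(G) = G + (2 + G) = 2 + 2*G)
P = -64 (P = -4*(2 + 2*7) = -4*(2 + 14) = -4*16 = -64)
n(f) = f*(76 + f)/7 (n(f) = (f*(f + 76))/7 = (f*(76 + f))/7 = f*(76 + f)/7)
t(P) + n(87) = -121 + (⅐)*87*(76 + 87) = -121 + (⅐)*87*163 = -121 + 14181/7 = 13334/7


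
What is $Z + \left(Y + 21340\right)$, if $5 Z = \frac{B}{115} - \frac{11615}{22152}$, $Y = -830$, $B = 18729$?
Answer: $\frac{261657623083}{12737400} \approx 20542.0$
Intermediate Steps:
$Z = \frac{413549083}{12737400}$ ($Z = \frac{\frac{18729}{115} - \frac{11615}{22152}}{5} = \frac{1}{5} \cdot \frac{413549083}{2547480} = \frac{413549083}{12737400} \approx 32.467$)
$Z + \left(Y + 21340\right) = \frac{413549083}{12737400} + \left(-830 + 21340\right) = \frac{413549083}{12737400} + 20510 = \frac{261657623083}{12737400}$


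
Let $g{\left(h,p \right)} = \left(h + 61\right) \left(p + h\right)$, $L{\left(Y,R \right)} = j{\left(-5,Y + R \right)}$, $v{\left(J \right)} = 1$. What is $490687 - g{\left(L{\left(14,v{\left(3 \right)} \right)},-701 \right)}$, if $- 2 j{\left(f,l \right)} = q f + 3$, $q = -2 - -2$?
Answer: $\frac{2129943}{4} \approx 5.3249 \cdot 10^{5}$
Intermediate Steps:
$q = 0$ ($q = -2 + 2 = 0$)
$j{\left(f,l \right)} = - \frac{3}{2}$ ($j{\left(f,l \right)} = - \frac{0 f + 3}{2} = - \frac{0 + 3}{2} = \left(- \frac{1}{2}\right) 3 = - \frac{3}{2}$)
$L{\left(Y,R \right)} = - \frac{3}{2}$
$g{\left(h,p \right)} = \left(61 + h\right) \left(h + p\right)$
$490687 - g{\left(L{\left(14,v{\left(3 \right)} \right)},-701 \right)} = 490687 - \left(\left(- \frac{3}{2}\right)^{2} + 61 \left(- \frac{3}{2}\right) + 61 \left(-701\right) - - \frac{2103}{2}\right) = 490687 - \left(\frac{9}{4} - \frac{183}{2} - 42761 + \frac{2103}{2}\right) = 490687 - - \frac{167195}{4} = 490687 + \frac{167195}{4} = \frac{2129943}{4}$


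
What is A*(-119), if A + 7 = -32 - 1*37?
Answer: 9044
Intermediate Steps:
A = -76 (A = -7 + (-32 - 1*37) = -7 + (-32 - 37) = -7 - 69 = -76)
A*(-119) = -76*(-119) = 9044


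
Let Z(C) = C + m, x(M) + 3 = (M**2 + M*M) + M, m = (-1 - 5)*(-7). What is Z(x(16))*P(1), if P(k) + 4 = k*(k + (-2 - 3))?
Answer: -4536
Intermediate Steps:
m = 42 (m = -6*(-7) = 42)
x(M) = -3 + M + 2*M**2 (x(M) = -3 + ((M**2 + M*M) + M) = -3 + ((M**2 + M**2) + M) = -3 + (2*M**2 + M) = -3 + (M + 2*M**2) = -3 + M + 2*M**2)
P(k) = -4 + k*(-5 + k) (P(k) = -4 + k*(k + (-2 - 3)) = -4 + k*(k - 5) = -4 + k*(-5 + k))
Z(C) = 42 + C (Z(C) = C + 42 = 42 + C)
Z(x(16))*P(1) = (42 + (-3 + 16 + 2*16**2))*(-4 + 1**2 - 5*1) = (42 + (-3 + 16 + 2*256))*(-4 + 1 - 5) = (42 + (-3 + 16 + 512))*(-8) = (42 + 525)*(-8) = 567*(-8) = -4536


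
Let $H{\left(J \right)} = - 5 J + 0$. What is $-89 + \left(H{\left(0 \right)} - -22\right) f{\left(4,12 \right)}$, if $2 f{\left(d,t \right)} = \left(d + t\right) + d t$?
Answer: $615$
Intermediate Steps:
$H{\left(J \right)} = - 5 J$
$f{\left(d,t \right)} = \frac{d}{2} + \frac{t}{2} + \frac{d t}{2}$ ($f{\left(d,t \right)} = \frac{\left(d + t\right) + d t}{2} = \frac{d + t + d t}{2} = \frac{d}{2} + \frac{t}{2} + \frac{d t}{2}$)
$-89 + \left(H{\left(0 \right)} - -22\right) f{\left(4,12 \right)} = -89 + \left(\left(-5\right) 0 - -22\right) \left(\frac{1}{2} \cdot 4 + \frac{1}{2} \cdot 12 + \frac{1}{2} \cdot 4 \cdot 12\right) = -89 + \left(0 + \left(25 - 3\right)\right) \left(2 + 6 + 24\right) = -89 + \left(0 + 22\right) 32 = -89 + 22 \cdot 32 = -89 + 704 = 615$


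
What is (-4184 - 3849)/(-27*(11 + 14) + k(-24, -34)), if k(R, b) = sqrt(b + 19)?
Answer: 361485/30376 + 8033*I*sqrt(15)/455640 ≈ 11.9 + 0.068281*I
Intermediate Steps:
k(R, b) = sqrt(19 + b)
(-4184 - 3849)/(-27*(11 + 14) + k(-24, -34)) = (-4184 - 3849)/(-27*(11 + 14) + sqrt(19 - 34)) = -8033/(-27*25 + sqrt(-15)) = -8033/(-675 + I*sqrt(15))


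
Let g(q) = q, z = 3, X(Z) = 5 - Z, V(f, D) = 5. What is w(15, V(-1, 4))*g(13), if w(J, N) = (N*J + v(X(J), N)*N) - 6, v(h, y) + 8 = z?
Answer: 572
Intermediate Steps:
v(h, y) = -5 (v(h, y) = -8 + 3 = -5)
w(J, N) = -6 - 5*N + J*N (w(J, N) = (N*J - 5*N) - 6 = (J*N - 5*N) - 6 = (-5*N + J*N) - 6 = -6 - 5*N + J*N)
w(15, V(-1, 4))*g(13) = (-6 - 5*5 + 15*5)*13 = (-6 - 25 + 75)*13 = 44*13 = 572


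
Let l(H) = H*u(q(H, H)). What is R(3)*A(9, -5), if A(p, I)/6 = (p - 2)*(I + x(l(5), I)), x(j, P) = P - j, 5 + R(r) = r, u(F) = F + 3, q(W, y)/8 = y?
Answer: 18900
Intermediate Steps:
q(W, y) = 8*y
u(F) = 3 + F
R(r) = -5 + r
l(H) = H*(3 + 8*H)
A(p, I) = 6*(-215 + 2*I)*(-2 + p) (A(p, I) = 6*((p - 2)*(I + (I - 5*(3 + 8*5)))) = 6*((-2 + p)*(I + (I - 5*(3 + 40)))) = 6*((-2 + p)*(I + (I - 5*43))) = 6*((-2 + p)*(I + (I - 1*215))) = 6*((-2 + p)*(I + (I - 215))) = 6*((-2 + p)*(I + (-215 + I))) = 6*((-2 + p)*(-215 + 2*I)) = 6*((-215 + 2*I)*(-2 + p)) = 6*(-215 + 2*I)*(-2 + p))
R(3)*A(9, -5) = (-5 + 3)*(2580 - 1290*9 - 24*(-5) + 12*(-5)*9) = -2*(2580 - 11610 + 120 - 540) = -2*(-9450) = 18900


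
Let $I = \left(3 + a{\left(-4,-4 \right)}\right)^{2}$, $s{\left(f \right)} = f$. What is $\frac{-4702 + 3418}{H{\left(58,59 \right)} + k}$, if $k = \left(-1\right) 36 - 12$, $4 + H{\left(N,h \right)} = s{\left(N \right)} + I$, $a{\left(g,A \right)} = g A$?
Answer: $- \frac{1284}{367} \approx -3.4986$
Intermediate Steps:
$a{\left(g,A \right)} = A g$
$I = 361$ ($I = \left(3 - -16\right)^{2} = \left(3 + 16\right)^{2} = 19^{2} = 361$)
$H{\left(N,h \right)} = 357 + N$ ($H{\left(N,h \right)} = -4 + \left(N + 361\right) = -4 + \left(361 + N\right) = 357 + N$)
$k = -48$ ($k = -36 - 12 = -48$)
$\frac{-4702 + 3418}{H{\left(58,59 \right)} + k} = \frac{-4702 + 3418}{\left(357 + 58\right) - 48} = - \frac{1284}{415 - 48} = - \frac{1284}{367}$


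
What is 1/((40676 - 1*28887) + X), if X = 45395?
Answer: 1/57184 ≈ 1.7487e-5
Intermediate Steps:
1/((40676 - 1*28887) + X) = 1/((40676 - 1*28887) + 45395) = 1/((40676 - 28887) + 45395) = 1/(11789 + 45395) = 1/57184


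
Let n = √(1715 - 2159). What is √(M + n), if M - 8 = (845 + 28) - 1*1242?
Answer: √(-361 + 2*I*√111) ≈ 0.55427 + 19.008*I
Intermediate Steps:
M = -361 (M = 8 + ((845 + 28) - 1*1242) = 8 + (873 - 1242) = 8 - 369 = -361)
n = 2*I*√111 (n = √(-444) = 2*I*√111 ≈ 21.071*I)
√(M + n) = √(-361 + 2*I*√111)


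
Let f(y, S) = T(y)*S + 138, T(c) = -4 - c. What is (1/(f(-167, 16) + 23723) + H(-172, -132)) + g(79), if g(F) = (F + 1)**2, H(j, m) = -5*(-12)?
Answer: 170989741/26469 ≈ 6460.0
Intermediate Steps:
H(j, m) = 60
f(y, S) = 138 + S*(-4 - y) (f(y, S) = (-4 - y)*S + 138 = S*(-4 - y) + 138 = 138 + S*(-4 - y))
g(F) = (1 + F)**2
(1/(f(-167, 16) + 23723) + H(-172, -132)) + g(79) = (1/((138 - 1*16*(4 - 167)) + 23723) + 60) + (1 + 79)**2 = (1/((138 - 1*16*(-163)) + 23723) + 60) + 80**2 = (1/((138 + 2608) + 23723) + 60) + 6400 = (1/(2746 + 23723) + 60) + 6400 = (1/26469 + 60) + 6400 = 1588141/26469 + 6400 = 170989741/26469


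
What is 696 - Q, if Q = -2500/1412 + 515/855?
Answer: 42083164/60363 ≈ 697.17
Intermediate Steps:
Q = -70516/60363 (Q = -2500*1/1412 + 515*(1/855) = -625/353 + 103/171 = -70516/60363 ≈ -1.1682)
696 - Q = 696 - 1*(-70516/60363) = 696 + 70516/60363 = 42083164/60363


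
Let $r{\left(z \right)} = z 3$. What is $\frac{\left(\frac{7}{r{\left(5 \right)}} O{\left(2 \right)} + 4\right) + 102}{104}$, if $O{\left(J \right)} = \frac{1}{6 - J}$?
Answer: $\frac{6367}{6240} \approx 1.0204$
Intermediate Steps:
$r{\left(z \right)} = 3 z$
$\frac{\left(\frac{7}{r{\left(5 \right)}} O{\left(2 \right)} + 4\right) + 102}{104} = \frac{\left(\frac{7}{3 \cdot 5} \left(- \frac{1}{-6 + 2}\right) + 4\right) + 102}{104} = \left(\left(\frac{7}{15} \left(- \frac{1}{-4}\right) + 4\right) + 102\right) \frac{1}{104} = \left(\left(7 \cdot \frac{1}{15} \left(\left(-1\right) \left(- \frac{1}{4}\right)\right) + 4\right) + 102\right) \frac{1}{104} = \left(\left(\frac{7}{15} \cdot \frac{1}{4} + 4\right) + 102\right) \frac{1}{104} = \left(\left(\frac{7}{60} + 4\right) + 102\right) \frac{1}{104} = \left(\frac{247}{60} + 102\right) \frac{1}{104} = \frac{6367}{60} \cdot \frac{1}{104} = \frac{6367}{6240}$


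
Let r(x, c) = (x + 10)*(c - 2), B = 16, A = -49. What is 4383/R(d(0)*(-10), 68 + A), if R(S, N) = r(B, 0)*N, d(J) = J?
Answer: -4383/988 ≈ -4.4362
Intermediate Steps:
r(x, c) = (-2 + c)*(10 + x) (r(x, c) = (10 + x)*(-2 + c) = (-2 + c)*(10 + x))
R(S, N) = -52*N (R(S, N) = (-20 - 2*16 + 10*0 + 0*16)*N = (-20 - 32 + 0 + 0)*N = -52*N)
4383/R(d(0)*(-10), 68 + A) = 4383/((-52*(68 - 49))) = 4383/((-52*19)) = 4383/(-988) = 4383*(-1/988) = -4383/988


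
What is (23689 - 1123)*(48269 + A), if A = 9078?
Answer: 1294092402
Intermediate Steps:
(23689 - 1123)*(48269 + A) = (23689 - 1123)*(48269 + 9078) = 22566*57347 = 1294092402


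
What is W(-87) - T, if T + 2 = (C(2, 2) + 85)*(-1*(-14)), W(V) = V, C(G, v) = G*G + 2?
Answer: -1359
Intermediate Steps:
C(G, v) = 2 + G² (C(G, v) = G² + 2 = 2 + G²)
T = 1272 (T = -2 + ((2 + 2²) + 85)*(-1*(-14)) = -2 + ((2 + 4) + 85)*14 = -2 + (6 + 85)*14 = -2 + 91*14 = -2 + 1274 = 1272)
W(-87) - T = -87 - 1*1272 = -87 - 1272 = -1359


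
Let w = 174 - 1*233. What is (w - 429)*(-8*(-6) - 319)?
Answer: 132248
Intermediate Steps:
w = -59 (w = 174 - 233 = -59)
(w - 429)*(-8*(-6) - 319) = (-59 - 429)*(-8*(-6) - 319) = -488*(48 - 319) = -488*(-271) = 132248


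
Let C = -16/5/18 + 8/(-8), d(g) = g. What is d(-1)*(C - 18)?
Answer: 863/45 ≈ 19.178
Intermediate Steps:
C = -53/45 (C = -16*⅕*(1/18) + 8*(-⅛) = -16/5*1/18 - 1 = -8/45 - 1 = -53/45 ≈ -1.1778)
d(-1)*(C - 18) = -(-53/45 - 18) = -1*(-863/45) = 863/45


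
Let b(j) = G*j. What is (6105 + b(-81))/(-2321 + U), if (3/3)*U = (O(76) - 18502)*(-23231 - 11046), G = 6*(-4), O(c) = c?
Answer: 8049/631585681 ≈ 1.2744e-5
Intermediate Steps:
G = -24
b(j) = -24*j
U = 631588002 (U = (76 - 18502)*(-23231 - 11046) = -18426*(-34277) = 631588002)
(6105 + b(-81))/(-2321 + U) = (6105 - 24*(-81))/(-2321 + 631588002) = (6105 + 1944)/631585681 = 8049*(1/631585681) = 8049/631585681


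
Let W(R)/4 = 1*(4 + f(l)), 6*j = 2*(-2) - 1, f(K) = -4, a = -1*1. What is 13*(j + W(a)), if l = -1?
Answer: -65/6 ≈ -10.833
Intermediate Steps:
a = -1
j = -5/6 (j = (2*(-2) - 1)/6 = (-4 - 1)/6 = (1/6)*(-5) = -5/6 ≈ -0.83333)
W(R) = 0 (W(R) = 4*(1*(4 - 4)) = 4*(1*0) = 4*0 = 0)
13*(j + W(a)) = 13*(-5/6 + 0) = 13*(-5/6) = -65/6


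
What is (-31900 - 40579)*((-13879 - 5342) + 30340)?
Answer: -805894001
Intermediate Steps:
(-31900 - 40579)*((-13879 - 5342) + 30340) = -72479*(-19221 + 30340) = -72479*11119 = -805894001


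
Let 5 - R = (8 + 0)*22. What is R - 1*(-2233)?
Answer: 2062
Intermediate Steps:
R = -171 (R = 5 - (8 + 0)*22 = 5 - 8*22 = 5 - 1*176 = 5 - 176 = -171)
R - 1*(-2233) = -171 - 1*(-2233) = -171 + 2233 = 2062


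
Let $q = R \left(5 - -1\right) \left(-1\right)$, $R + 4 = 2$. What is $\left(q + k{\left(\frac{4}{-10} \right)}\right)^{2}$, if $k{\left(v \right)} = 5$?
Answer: $289$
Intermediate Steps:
$R = -2$ ($R = -4 + 2 = -2$)
$q = 12$ ($q = - 2 \left(5 - -1\right) \left(-1\right) = - 2 \left(5 + 1\right) \left(-1\right) = \left(-2\right) 6 \left(-1\right) = \left(-12\right) \left(-1\right) = 12$)
$\left(q + k{\left(\frac{4}{-10} \right)}\right)^{2} = \left(12 + 5\right)^{2} = 17^{2} = 289$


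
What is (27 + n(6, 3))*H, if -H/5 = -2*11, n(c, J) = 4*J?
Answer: 4290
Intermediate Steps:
H = 110 (H = -(-10)*11 = -5*(-22) = 110)
(27 + n(6, 3))*H = (27 + 4*3)*110 = (27 + 12)*110 = 39*110 = 4290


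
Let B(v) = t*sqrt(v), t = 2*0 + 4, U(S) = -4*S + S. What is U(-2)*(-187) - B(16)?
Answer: -1138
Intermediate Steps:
U(S) = -3*S
t = 4 (t = 0 + 4 = 4)
B(v) = 4*sqrt(v)
U(-2)*(-187) - B(16) = -3*(-2)*(-187) - 4*sqrt(16) = 6*(-187) - 4*4 = -1122 - 1*16 = -1122 - 16 = -1138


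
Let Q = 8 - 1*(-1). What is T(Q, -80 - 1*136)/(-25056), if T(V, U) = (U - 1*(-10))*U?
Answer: -103/58 ≈ -1.7759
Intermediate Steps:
Q = 9 (Q = 8 + 1 = 9)
T(V, U) = U*(10 + U) (T(V, U) = (U + 10)*U = (10 + U)*U = U*(10 + U))
T(Q, -80 - 1*136)/(-25056) = ((-80 - 1*136)*(10 + (-80 - 1*136)))/(-25056) = ((-80 - 136)*(10 + (-80 - 136)))*(-1/25056) = -216*(10 - 216)*(-1/25056) = -216*(-206)*(-1/25056) = 44496*(-1/25056) = -103/58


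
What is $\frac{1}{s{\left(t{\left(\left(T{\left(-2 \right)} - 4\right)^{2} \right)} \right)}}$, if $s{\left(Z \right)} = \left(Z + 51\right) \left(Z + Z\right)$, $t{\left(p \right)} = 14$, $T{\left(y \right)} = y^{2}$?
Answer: $\frac{1}{1820} \approx 0.00054945$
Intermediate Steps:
$s{\left(Z \right)} = 2 Z \left(51 + Z\right)$ ($s{\left(Z \right)} = \left(51 + Z\right) 2 Z = 2 Z \left(51 + Z\right)$)
$\frac{1}{s{\left(t{\left(\left(T{\left(-2 \right)} - 4\right)^{2} \right)} \right)}} = \frac{1}{2 \cdot 14 \left(51 + 14\right)} = \frac{1}{2 \cdot 14 \cdot 65} = \frac{1}{1820}$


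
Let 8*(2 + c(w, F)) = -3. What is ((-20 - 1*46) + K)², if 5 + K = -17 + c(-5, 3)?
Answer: 522729/64 ≈ 8167.6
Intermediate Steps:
c(w, F) = -19/8 (c(w, F) = -2 + (⅛)*(-3) = -2 - 3/8 = -19/8)
K = -195/8 (K = -5 + (-17 - 19/8) = -5 - 155/8 = -195/8 ≈ -24.375)
((-20 - 1*46) + K)² = ((-20 - 1*46) - 195/8)² = ((-20 - 46) - 195/8)² = (-66 - 195/8)² = (-723/8)² = 522729/64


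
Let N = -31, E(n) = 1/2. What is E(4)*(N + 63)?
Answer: 16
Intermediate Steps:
E(n) = ½
E(4)*(N + 63) = (-31 + 63)/2 = (½)*32 = 16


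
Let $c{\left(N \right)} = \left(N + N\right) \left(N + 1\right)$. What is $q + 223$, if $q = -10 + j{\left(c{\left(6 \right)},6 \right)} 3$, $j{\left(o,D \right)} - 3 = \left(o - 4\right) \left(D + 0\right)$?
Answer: $1662$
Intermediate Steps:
$c{\left(N \right)} = 2 N \left(1 + N\right)$
$j{\left(o,D \right)} = 3 + D \left(-4 + o\right)$ ($j{\left(o,D \right)} = 3 + \left(o - 4\right) \left(D + 0\right) = 3 + \left(-4 + o\right) D = 3 + D \left(-4 + o\right)$)
$q = 1439$ ($q = -10 + \left(3 - 24 + 6 \cdot 2 \cdot 6 \left(1 + 6\right)\right) 3 = -10 + \left(3 - 24 + 6 \cdot 2 \cdot 6 \cdot 7\right) 3 = -10 + \left(3 - 24 + 6 \cdot 84\right) 3 = -10 + \left(3 - 24 + 504\right) 3 = -10 + 483 \cdot 3 = -10 + 1449 = 1439$)
$q + 223 = 1439 + 223 = 1662$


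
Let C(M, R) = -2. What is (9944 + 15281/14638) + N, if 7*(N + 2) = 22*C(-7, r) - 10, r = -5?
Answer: 1018033487/102466 ≈ 9935.3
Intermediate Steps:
N = -68/7 (N = -2 + (22*(-2) - 10)/7 = -2 + (-44 - 10)/7 = -2 + (1/7)*(-54) = -2 - 54/7 = -68/7 ≈ -9.7143)
(9944 + 15281/14638) + N = (9944 + 15281/14638) - 68/7 = 145575553/14638 - 68/7 = 1018033487/102466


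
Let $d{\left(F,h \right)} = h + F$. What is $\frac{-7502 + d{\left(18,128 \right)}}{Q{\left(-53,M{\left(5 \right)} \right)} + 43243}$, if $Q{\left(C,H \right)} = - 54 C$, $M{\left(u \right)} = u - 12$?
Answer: $- \frac{7356}{46105} \approx -0.15955$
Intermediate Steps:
$M{\left(u \right)} = -12 + u$
$d{\left(F,h \right)} = F + h$
$\frac{-7502 + d{\left(18,128 \right)}}{Q{\left(-53,M{\left(5 \right)} \right)} + 43243} = \frac{-7502 + \left(18 + 128\right)}{\left(-54\right) \left(-53\right) + 43243} = \frac{-7502 + 146}{2862 + 43243} = - \frac{7356}{46105}$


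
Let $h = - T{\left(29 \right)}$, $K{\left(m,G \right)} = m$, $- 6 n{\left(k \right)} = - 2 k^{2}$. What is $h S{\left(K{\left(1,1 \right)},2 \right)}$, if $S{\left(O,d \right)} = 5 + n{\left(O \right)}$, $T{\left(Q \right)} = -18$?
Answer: $96$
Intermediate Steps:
$n{\left(k \right)} = \frac{k^{2}}{3}$ ($n{\left(k \right)} = - \frac{\left(-2\right) k^{2}}{6} = \frac{k^{2}}{3}$)
$h = 18$ ($h = \left(-1\right) \left(-18\right) = 18$)
$S{\left(O,d \right)} = 5 + \frac{O^{2}}{3}$
$h S{\left(K{\left(1,1 \right)},2 \right)} = 18 \left(5 + \frac{1^{2}}{3}\right) = 18 \left(5 + \frac{1}{3} \cdot 1\right) = 18 \left(5 + \frac{1}{3}\right) = 18 \cdot \frac{16}{3} = 96$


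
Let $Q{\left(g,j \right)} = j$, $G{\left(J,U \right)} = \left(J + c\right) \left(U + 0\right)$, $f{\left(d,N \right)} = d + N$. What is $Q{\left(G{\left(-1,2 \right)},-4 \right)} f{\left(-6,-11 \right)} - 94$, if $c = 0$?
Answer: $-26$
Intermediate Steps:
$f{\left(d,N \right)} = N + d$
$G{\left(J,U \right)} = J U$ ($G{\left(J,U \right)} = \left(J + 0\right) \left(U + 0\right) = J U$)
$Q{\left(G{\left(-1,2 \right)},-4 \right)} f{\left(-6,-11 \right)} - 94 = - 4 \left(-11 - 6\right) - 94 = \left(-4\right) \left(-17\right) - 94 = 68 - 94 = -26$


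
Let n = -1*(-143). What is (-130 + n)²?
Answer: 169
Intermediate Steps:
n = 143
(-130 + n)² = (-130 + 143)² = 13² = 169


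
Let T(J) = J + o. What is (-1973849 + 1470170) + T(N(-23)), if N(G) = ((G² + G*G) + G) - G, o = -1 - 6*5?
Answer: -502652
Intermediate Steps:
o = -31 (o = -1 - 30 = -31)
N(G) = 2*G² (N(G) = ((G² + G²) + G) - G = (2*G² + G) - G = (G + 2*G²) - G = 2*G²)
T(J) = -31 + J (T(J) = J - 31 = -31 + J)
(-1973849 + 1470170) + T(N(-23)) = (-1973849 + 1470170) + (-31 + 2*(-23)²) = -503679 + (-31 + 2*529) = -503679 + (-31 + 1058) = -503679 + 1027 = -502652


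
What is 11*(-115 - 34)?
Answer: -1639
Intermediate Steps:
11*(-115 - 34) = 11*(-149) = -1639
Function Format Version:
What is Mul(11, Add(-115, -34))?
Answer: -1639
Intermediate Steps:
Mul(11, Add(-115, -34)) = Mul(11, -149) = -1639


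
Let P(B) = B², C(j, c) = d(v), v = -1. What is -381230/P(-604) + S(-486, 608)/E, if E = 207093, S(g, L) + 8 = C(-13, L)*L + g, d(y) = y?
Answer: -39676045811/37775419944 ≈ -1.0503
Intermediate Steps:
C(j, c) = -1
S(g, L) = -8 + g - L (S(g, L) = -8 + (-L + g) = -8 + (g - L) = -8 + g - L)
-381230/P(-604) + S(-486, 608)/E = -381230/((-604)²) + (-8 - 486 - 1*608)/207093 = -381230/364816 + (-8 - 486 - 608)*(1/207093) = -381230*1/364816 - 1102*1/207093 = -190615/182408 - 1102/207093 = -39676045811/37775419944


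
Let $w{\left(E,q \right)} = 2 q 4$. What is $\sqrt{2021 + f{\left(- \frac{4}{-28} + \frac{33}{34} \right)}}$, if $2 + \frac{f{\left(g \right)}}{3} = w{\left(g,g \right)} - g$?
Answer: $\frac{\sqrt{2356370}}{34} \approx 45.148$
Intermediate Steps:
$w{\left(E,q \right)} = 8 q$
$f{\left(g \right)} = -6 + 21 g$ ($f{\left(g \right)} = -6 + 3 \left(8 g - g\right) = -6 + 3 \cdot 7 g = -6 + 21 g$)
$\sqrt{2021 + f{\left(- \frac{4}{-28} + \frac{33}{34} \right)}} = \sqrt{2021 - \left(6 - 21 \left(- \frac{4}{-28} + \frac{33}{34}\right)\right)} = \sqrt{2021 - \left(6 - 21 \left(\left(-4\right) \left(- \frac{1}{28}\right) + 33 \cdot \frac{1}{34}\right)\right)} = \sqrt{2021 - \left(6 - 21 \left(\frac{1}{7} + \frac{33}{34}\right)\right)} = \sqrt{2021 + \left(-6 + 21 \cdot \frac{265}{238}\right)} = \sqrt{2021 + \left(-6 + \frac{795}{34}\right)} = \sqrt{2021 + \frac{591}{34}} = \sqrt{\frac{69305}{34}} = \frac{\sqrt{2356370}}{34}$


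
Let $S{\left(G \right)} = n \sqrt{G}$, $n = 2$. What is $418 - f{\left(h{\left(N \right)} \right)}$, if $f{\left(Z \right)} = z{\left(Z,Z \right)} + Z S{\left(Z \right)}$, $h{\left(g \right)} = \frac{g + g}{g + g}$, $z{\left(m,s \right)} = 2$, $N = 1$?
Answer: $414$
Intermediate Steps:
$h{\left(g \right)} = 1$ ($h{\left(g \right)} = \frac{2 g}{2 g} = 2 g \frac{1}{2 g} = 1$)
$S{\left(G \right)} = 2 \sqrt{G}$
$f{\left(Z \right)} = 2 + 2 Z^{\frac{3}{2}}$ ($f{\left(Z \right)} = 2 + Z 2 \sqrt{Z} = 2 + 2 Z^{\frac{3}{2}}$)
$418 - f{\left(h{\left(N \right)} \right)} = 418 - \left(2 + 2 \cdot 1^{\frac{3}{2}}\right) = 418 - \left(2 + 2 \cdot 1\right) = 418 - \left(2 + 2\right) = 418 - 4 = 414$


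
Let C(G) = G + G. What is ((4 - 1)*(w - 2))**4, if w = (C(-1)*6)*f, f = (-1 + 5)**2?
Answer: 114733948176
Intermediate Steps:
f = 16 (f = 4**2 = 16)
C(G) = 2*G
w = -192 (w = ((2*(-1))*6)*16 = -2*6*16 = -12*16 = -192)
((4 - 1)*(w - 2))**4 = ((4 - 1)*(-192 - 2))**4 = (3*(-194))**4 = (-582)**4 = 114733948176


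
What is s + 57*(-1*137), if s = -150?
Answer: -7959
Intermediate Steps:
s + 57*(-1*137) = -150 + 57*(-1*137) = -150 + 57*(-137) = -150 - 7809 = -7959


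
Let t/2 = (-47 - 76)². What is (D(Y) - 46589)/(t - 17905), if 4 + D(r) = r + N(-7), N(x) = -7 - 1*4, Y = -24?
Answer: -46628/12353 ≈ -3.7746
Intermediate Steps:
t = 30258 (t = 2*(-47 - 76)² = 2*(-123)² = 2*15129 = 30258)
N(x) = -11 (N(x) = -7 - 4 = -11)
D(r) = -15 + r (D(r) = -4 + (r - 11) = -4 + (-11 + r) = -15 + r)
(D(Y) - 46589)/(t - 17905) = ((-15 - 24) - 46589)/(30258 - 17905) = (-39 - 46589)/12353 = -46628*1/12353 = -46628/12353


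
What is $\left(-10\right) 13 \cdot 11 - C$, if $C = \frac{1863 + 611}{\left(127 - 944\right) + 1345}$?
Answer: $- \frac{378757}{264} \approx -1434.7$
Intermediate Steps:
$C = \frac{1237}{264}$ ($C = \frac{2474}{-817 + 1345} = \frac{2474}{528} = 2474 \cdot \frac{1}{528} = \frac{1237}{264} \approx 4.6856$)
$\left(-10\right) 13 \cdot 11 - C = \left(-10\right) 13 \cdot 11 - \frac{1237}{264} = \left(-130\right) 11 - \frac{1237}{264} = -1430 - \frac{1237}{264} = - \frac{378757}{264}$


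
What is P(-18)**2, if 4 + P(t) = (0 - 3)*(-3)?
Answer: 25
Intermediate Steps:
P(t) = 5 (P(t) = -4 + (0 - 3)*(-3) = -4 - 3*(-3) = -4 + 9 = 5)
P(-18)**2 = 5**2 = 25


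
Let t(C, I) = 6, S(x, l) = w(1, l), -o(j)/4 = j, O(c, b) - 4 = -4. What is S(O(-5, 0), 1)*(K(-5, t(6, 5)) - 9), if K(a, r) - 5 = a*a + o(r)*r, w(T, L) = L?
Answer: -123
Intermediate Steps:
O(c, b) = 0 (O(c, b) = 4 - 4 = 0)
o(j) = -4*j
S(x, l) = l
K(a, r) = 5 + a² - 4*r² (K(a, r) = 5 + (a*a + (-4*r)*r) = 5 + (a² - 4*r²) = 5 + a² - 4*r²)
S(O(-5, 0), 1)*(K(-5, t(6, 5)) - 9) = 1*((5 + (-5)² - 4*6²) - 9) = 1*((5 + 25 - 4*36) - 9) = 1*((5 + 25 - 144) - 9) = 1*(-114 - 9) = 1*(-123) = -123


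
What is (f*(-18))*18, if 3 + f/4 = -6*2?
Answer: 19440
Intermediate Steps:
f = -60 (f = -12 + 4*(-6*2) = -12 + 4*(-12) = -12 - 48 = -60)
(f*(-18))*18 = -60*(-18)*18 = 1080*18 = 19440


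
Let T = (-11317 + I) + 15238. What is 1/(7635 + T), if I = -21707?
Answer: -1/10151 ≈ -9.8513e-5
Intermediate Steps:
T = -17786 (T = (-11317 - 21707) + 15238 = -33024 + 15238 = -17786)
1/(7635 + T) = 1/(7635 - 17786) = 1/(-10151) = -1/10151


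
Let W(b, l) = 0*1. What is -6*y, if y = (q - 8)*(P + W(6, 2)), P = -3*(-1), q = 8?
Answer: 0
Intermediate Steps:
W(b, l) = 0
P = 3
y = 0 (y = (8 - 8)*(3 + 0) = 0*3 = 0)
-6*y = -6*0 = 0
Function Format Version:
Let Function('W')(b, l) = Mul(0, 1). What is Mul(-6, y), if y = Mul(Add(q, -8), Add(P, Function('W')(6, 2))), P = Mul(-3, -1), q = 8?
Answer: 0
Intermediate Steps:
Function('W')(b, l) = 0
P = 3
y = 0 (y = Mul(Add(8, -8), Add(3, 0)) = Mul(0, 3) = 0)
Mul(-6, y) = Mul(-6, 0) = 0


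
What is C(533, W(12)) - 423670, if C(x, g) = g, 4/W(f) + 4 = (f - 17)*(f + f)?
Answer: -13133771/31 ≈ -4.2367e+5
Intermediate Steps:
W(f) = 4/(-4 + 2*f*(-17 + f)) (W(f) = 4/(-4 + (f - 17)*(f + f)) = 4/(-4 + (-17 + f)*(2*f)) = 4/(-4 + 2*f*(-17 + f)))
C(533, W(12)) - 423670 = 2/(-2 + 12² - 17*12) - 423670 = 2/(-2 + 144 - 204) - 423670 = 2/(-62) - 423670 = 2*(-1/62) - 423670 = -1/31 - 423670 = -13133771/31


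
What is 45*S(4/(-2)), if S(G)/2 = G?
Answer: -180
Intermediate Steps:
S(G) = 2*G
45*S(4/(-2)) = 45*(2*(4/(-2))) = 45*(2*(4*(-½))) = 45*(2*(-2)) = 45*(-4) = -180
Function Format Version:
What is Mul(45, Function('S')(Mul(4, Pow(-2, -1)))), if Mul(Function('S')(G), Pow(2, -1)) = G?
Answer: -180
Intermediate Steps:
Function('S')(G) = Mul(2, G)
Mul(45, Function('S')(Mul(4, Pow(-2, -1)))) = Mul(45, Mul(2, Mul(4, Pow(-2, -1)))) = Mul(45, Mul(2, Mul(4, Rational(-1, 2)))) = Mul(45, Mul(2, -2)) = Mul(45, -4) = -180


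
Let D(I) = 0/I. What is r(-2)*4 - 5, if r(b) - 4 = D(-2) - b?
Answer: 19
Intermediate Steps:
D(I) = 0
r(b) = 4 - b (r(b) = 4 + (0 - b) = 4 - b)
r(-2)*4 - 5 = (4 - 1*(-2))*4 - 5 = (4 + 2)*4 - 5 = 6*4 - 5 = 24 - 5 = 19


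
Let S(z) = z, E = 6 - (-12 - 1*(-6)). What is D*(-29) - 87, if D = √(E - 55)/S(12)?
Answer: -87 - 29*I*√43/12 ≈ -87.0 - 15.847*I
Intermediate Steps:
E = 12 (E = 6 - (-12 + 6) = 6 - 1*(-6) = 6 + 6 = 12)
D = I*√43/12 (D = √(12 - 55)/12 = √(-43)*(1/12) = (I*√43)*(1/12) = I*√43/12 ≈ 0.54645*I)
D*(-29) - 87 = (I*√43/12)*(-29) - 87 = -29*I*√43/12 - 87 = -87 - 29*I*√43/12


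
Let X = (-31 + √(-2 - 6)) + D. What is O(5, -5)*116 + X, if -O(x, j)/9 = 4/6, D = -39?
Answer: -766 + 2*I*√2 ≈ -766.0 + 2.8284*I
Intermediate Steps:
O(x, j) = -6 (O(x, j) = -36/6 = -9*⅔ = -6)
X = -70 + 2*I*√2 (X = (-31 + √(-2 - 6)) - 39 = (-31 + √(-8)) - 39 = (-31 + 2*I*√2) - 39 = -70 + 2*I*√2 ≈ -70.0 + 2.8284*I)
O(5, -5)*116 + X = -6*116 + (-70 + 2*I*√2) = -696 + (-70 + 2*I*√2) = -766 + 2*I*√2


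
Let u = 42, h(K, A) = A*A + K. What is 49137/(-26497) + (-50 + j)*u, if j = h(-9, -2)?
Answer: -61257207/26497 ≈ -2311.9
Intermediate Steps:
h(K, A) = K + A² (h(K, A) = A² + K = K + A²)
j = -5 (j = -9 + (-2)² = -9 + 4 = -5)
49137/(-26497) + (-50 + j)*u = 49137/(-26497) + (-50 - 5)*42 = 49137*(-1/26497) - 55*42 = -49137/26497 - 2310 = -61257207/26497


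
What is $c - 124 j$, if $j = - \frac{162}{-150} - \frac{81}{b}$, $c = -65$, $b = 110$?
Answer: $- \frac{29593}{275} \approx -107.61$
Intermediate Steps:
$j = \frac{189}{550}$ ($j = - \frac{162}{-150} - \frac{81}{110} = \left(-162\right) \left(- \frac{1}{150}\right) - \frac{81}{110} = \frac{27}{25} - \frac{81}{110} = \frac{189}{550} \approx 0.34364$)
$c - 124 j = -65 - \frac{11718}{275} = - \frac{29593}{275}$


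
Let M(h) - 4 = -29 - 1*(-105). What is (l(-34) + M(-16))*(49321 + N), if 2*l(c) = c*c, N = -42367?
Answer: 4575732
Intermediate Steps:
l(c) = c²/2 (l(c) = (c*c)/2 = c²/2)
M(h) = 80 (M(h) = 4 + (-29 - 1*(-105)) = 4 + (-29 + 105) = 4 + 76 = 80)
(l(-34) + M(-16))*(49321 + N) = ((½)*(-34)² + 80)*(49321 - 42367) = ((½)*1156 + 80)*6954 = (578 + 80)*6954 = 658*6954 = 4575732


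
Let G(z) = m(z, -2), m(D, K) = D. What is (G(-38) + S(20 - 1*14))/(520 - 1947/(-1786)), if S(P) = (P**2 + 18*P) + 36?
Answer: 253612/930667 ≈ 0.27251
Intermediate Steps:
G(z) = z
S(P) = 36 + P**2 + 18*P
(G(-38) + S(20 - 1*14))/(520 - 1947/(-1786)) = (-38 + (36 + (20 - 1*14)**2 + 18*(20 - 1*14)))/(520 - 1947/(-1786)) = (-38 + (36 + (20 - 14)**2 + 18*(20 - 14)))/(520 - 1947*(-1/1786)) = (-38 + (36 + 6**2 + 18*6))/(520 + 1947/1786) = (-38 + (36 + 36 + 108))/(930667/1786) = (-38 + 180)*(1786/930667) = 142*(1786/930667) = 253612/930667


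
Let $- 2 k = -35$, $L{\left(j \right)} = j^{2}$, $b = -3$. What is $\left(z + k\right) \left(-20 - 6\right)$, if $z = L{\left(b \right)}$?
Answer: $-689$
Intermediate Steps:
$k = \frac{35}{2}$ ($k = \left(- \frac{1}{2}\right) \left(-35\right) = \frac{35}{2} \approx 17.5$)
$z = 9$ ($z = \left(-3\right)^{2} = 9$)
$\left(z + k\right) \left(-20 - 6\right) = \left(9 + \frac{35}{2}\right) \left(-20 - 6\right) = \frac{53 \left(-20 - 6\right)}{2} = \frac{53}{2} \left(-26\right) = -689$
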